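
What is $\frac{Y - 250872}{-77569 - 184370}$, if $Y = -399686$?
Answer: $\frac{650558}{261939} \approx 2.4836$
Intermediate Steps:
$\frac{Y - 250872}{-77569 - 184370} = \frac{-399686 - 250872}{-77569 - 184370} = - \frac{650558}{-261939} = \left(-650558\right) \left(- \frac{1}{261939}\right) = \frac{650558}{261939}$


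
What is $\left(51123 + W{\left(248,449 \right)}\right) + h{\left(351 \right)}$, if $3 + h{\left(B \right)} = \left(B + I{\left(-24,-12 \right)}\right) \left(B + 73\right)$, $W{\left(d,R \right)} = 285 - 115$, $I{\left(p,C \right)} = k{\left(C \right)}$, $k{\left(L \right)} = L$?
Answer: $195026$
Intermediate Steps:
$I{\left(p,C \right)} = C$
$W{\left(d,R \right)} = 170$ ($W{\left(d,R \right)} = 285 - 115 = 170$)
$h{\left(B \right)} = -3 + \left(-12 + B\right) \left(73 + B\right)$ ($h{\left(B \right)} = -3 + \left(B - 12\right) \left(B + 73\right) = -3 + \left(-12 + B\right) \left(73 + B\right)$)
$\left(51123 + W{\left(248,449 \right)}\right) + h{\left(351 \right)} = \left(51123 + 170\right) + \left(-879 + 351^{2} + 61 \cdot 351\right) = 51293 + \left(-879 + 123201 + 21411\right) = 51293 + 143733 = 195026$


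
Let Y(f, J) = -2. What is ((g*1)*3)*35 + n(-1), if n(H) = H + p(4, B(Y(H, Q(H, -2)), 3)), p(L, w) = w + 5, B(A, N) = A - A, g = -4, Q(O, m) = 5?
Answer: -416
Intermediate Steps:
B(A, N) = 0
p(L, w) = 5 + w
n(H) = 5 + H (n(H) = H + (5 + 0) = H + 5 = 5 + H)
((g*1)*3)*35 + n(-1) = (-4*1*3)*35 + (5 - 1) = -4*3*35 + 4 = -12*35 + 4 = -420 + 4 = -416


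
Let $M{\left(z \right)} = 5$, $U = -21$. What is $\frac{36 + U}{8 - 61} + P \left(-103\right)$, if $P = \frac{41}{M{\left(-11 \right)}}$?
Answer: $- \frac{223894}{265} \approx -844.88$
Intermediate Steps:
$P = \frac{41}{5} \approx 8.2$
$\frac{36 + U}{8 - 61} + P \left(-103\right) = \frac{36 - 21}{8 - 61} + \frac{41}{5} \left(-103\right) = \frac{15}{-53} - \frac{4223}{5} = 15 \left(- \frac{1}{53}\right) - \frac{4223}{5} = - \frac{15}{53} - \frac{4223}{5} = - \frac{223894}{265}$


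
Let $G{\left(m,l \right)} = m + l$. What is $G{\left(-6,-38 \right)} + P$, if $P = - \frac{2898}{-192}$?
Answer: $- \frac{925}{32} \approx -28.906$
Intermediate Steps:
$G{\left(m,l \right)} = l + m$
$P = \frac{483}{32}$ ($P = \left(-2898\right) \left(- \frac{1}{192}\right) = \frac{483}{32} \approx 15.094$)
$G{\left(-6,-38 \right)} + P = \left(-38 - 6\right) + \frac{483}{32} = -44 + \frac{483}{32} = - \frac{925}{32}$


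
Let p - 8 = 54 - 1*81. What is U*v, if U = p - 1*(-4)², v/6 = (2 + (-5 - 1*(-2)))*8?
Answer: 1680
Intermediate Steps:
v = -48 (v = 6*((2 + (-5 - 1*(-2)))*8) = 6*((2 + (-5 + 2))*8) = 6*((2 - 3)*8) = 6*(-1*8) = 6*(-8) = -48)
p = -19 (p = 8 + (54 - 1*81) = 8 + (54 - 81) = 8 - 27 = -19)
U = -35 (U = -19 - 1*(-4)² = -19 - 1*16 = -19 - 16 = -35)
U*v = -35*(-48) = 1680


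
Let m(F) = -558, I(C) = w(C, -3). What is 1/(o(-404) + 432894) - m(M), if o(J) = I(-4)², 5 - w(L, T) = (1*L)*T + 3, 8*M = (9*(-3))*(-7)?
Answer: 241610653/432994 ≈ 558.00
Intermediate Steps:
M = 189/8 (M = ((9*(-3))*(-7))/8 = (-27*(-7))/8 = (⅛)*189 = 189/8 ≈ 23.625)
w(L, T) = 2 - L*T (w(L, T) = 5 - ((1*L)*T + 3) = 5 - (L*T + 3) = 5 - (3 + L*T) = 5 + (-3 - L*T) = 2 - L*T)
I(C) = 2 + 3*C (I(C) = 2 - 1*C*(-3) = 2 + 3*C)
o(J) = 100 (o(J) = (2 + 3*(-4))² = (2 - 12)² = (-10)² = 100)
1/(o(-404) + 432894) - m(M) = 1/(100 + 432894) - 1*(-558) = 1/432994 + 558 = 241610653/432994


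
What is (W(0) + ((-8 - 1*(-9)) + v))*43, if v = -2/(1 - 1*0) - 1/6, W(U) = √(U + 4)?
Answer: 215/6 ≈ 35.833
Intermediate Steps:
W(U) = √(4 + U)
v = -13/6 (v = -2/(1 + 0) - 1*⅙ = -2/1 - ⅙ = -2*1 - ⅙ = -2 - ⅙ = -13/6 ≈ -2.1667)
(W(0) + ((-8 - 1*(-9)) + v))*43 = (√(4 + 0) + ((-8 - 1*(-9)) - 13/6))*43 = (√4 + ((-8 + 9) - 13/6))*43 = (2 + (1 - 13/6))*43 = (2 - 7/6)*43 = (⅚)*43 = 215/6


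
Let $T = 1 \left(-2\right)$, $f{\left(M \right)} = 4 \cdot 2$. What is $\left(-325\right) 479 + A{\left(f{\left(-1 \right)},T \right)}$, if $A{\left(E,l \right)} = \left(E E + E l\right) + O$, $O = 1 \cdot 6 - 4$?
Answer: $-155625$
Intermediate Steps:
$O = 2$ ($O = 6 - 4 = 2$)
$f{\left(M \right)} = 8$
$T = -2$
$A{\left(E,l \right)} = 2 + E^{2} + E l$ ($A{\left(E,l \right)} = \left(E E + E l\right) + 2 = \left(E^{2} + E l\right) + 2 = 2 + E^{2} + E l$)
$\left(-325\right) 479 + A{\left(f{\left(-1 \right)},T \right)} = \left(-325\right) 479 + \left(2 + 8^{2} + 8 \left(-2\right)\right) = -155675 + \left(2 + 64 - 16\right) = -155675 + 50 = -155625$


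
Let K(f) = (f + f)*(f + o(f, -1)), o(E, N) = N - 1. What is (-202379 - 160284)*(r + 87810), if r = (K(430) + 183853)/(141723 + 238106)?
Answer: -12096021047174449/379829 ≈ -3.1846e+10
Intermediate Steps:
o(E, N) = -1 + N
K(f) = 2*f*(-2 + f) (K(f) = (f + f)*(f + (-1 - 1)) = (2*f)*(f - 2) = (2*f)*(-2 + f) = 2*f*(-2 + f))
r = 551933/379829 (r = (2*430*(-2 + 430) + 183853)/(141723 + 238106) = (2*430*428 + 183853)/379829 = (368080 + 183853)*(1/379829) = 551933*(1/379829) = 551933/379829 ≈ 1.4531)
(-202379 - 160284)*(r + 87810) = (-202379 - 160284)*(551933/379829 + 87810) = -362663*33353336423/379829 = -12096021047174449/379829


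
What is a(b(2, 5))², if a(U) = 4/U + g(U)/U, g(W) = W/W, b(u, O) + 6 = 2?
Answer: 25/16 ≈ 1.5625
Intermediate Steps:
b(u, O) = -4 (b(u, O) = -6 + 2 = -4)
g(W) = 1
a(U) = 5/U (a(U) = 4/U + 1/U = 5/U)
a(b(2, 5))² = (5/(-4))² = (5*(-¼))² = (-5/4)² = 25/16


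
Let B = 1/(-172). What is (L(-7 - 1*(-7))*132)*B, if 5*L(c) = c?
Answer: 0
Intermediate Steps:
B = -1/172 ≈ -0.0058140
L(c) = c/5
(L(-7 - 1*(-7))*132)*B = (((-7 - 1*(-7))/5)*132)*(-1/172) = (((-7 + 7)/5)*132)*(-1/172) = (((1/5)*0)*132)*(-1/172) = (0*132)*(-1/172) = 0*(-1/172) = 0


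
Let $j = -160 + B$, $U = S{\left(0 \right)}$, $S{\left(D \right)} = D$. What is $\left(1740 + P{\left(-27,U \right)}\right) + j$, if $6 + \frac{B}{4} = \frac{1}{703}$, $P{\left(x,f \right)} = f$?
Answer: $\frac{1093872}{703} \approx 1556.0$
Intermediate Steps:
$U = 0$
$B = - \frac{16868}{703}$ ($B = -24 + \frac{4}{703} = - \frac{16868}{703} \approx -23.994$)
$j = - \frac{129348}{703}$ ($j = -160 - \frac{16868}{703} = - \frac{129348}{703} \approx -183.99$)
$\left(1740 + P{\left(-27,U \right)}\right) + j = \left(1740 + 0\right) - \frac{129348}{703} = 1740 - \frac{129348}{703} = \frac{1093872}{703}$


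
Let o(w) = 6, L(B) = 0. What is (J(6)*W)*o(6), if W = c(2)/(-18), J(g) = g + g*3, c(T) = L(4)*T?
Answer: 0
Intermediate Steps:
c(T) = 0 (c(T) = 0*T = 0)
J(g) = 4*g (J(g) = g + 3*g = 4*g)
W = 0 (W = 0/(-18) = 0*(-1/18) = 0)
(J(6)*W)*o(6) = ((4*6)*0)*6 = (24*0)*6 = 0*6 = 0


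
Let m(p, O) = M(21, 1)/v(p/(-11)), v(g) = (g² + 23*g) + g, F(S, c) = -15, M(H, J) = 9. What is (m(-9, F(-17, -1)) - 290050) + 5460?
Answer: -77692949/273 ≈ -2.8459e+5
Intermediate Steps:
v(g) = g² + 24*g
m(p, O) = -99/(p*(24 - p/11)) (m(p, O) = 9/(((p/(-11))*(24 + p/(-11)))) = 9/(((p*(-1/11))*(24 + p*(-1/11)))) = 9/(((-p/11)*(24 - p/11))) = 9/((-p*(24 - p/11)/11)) = 9*(-11/(p*(24 - p/11))) = -99/(p*(24 - p/11)))
(m(-9, F(-17, -1)) - 290050) + 5460 = (1089/(-9*(-264 - 9)) - 290050) + 5460 = (1089*(-⅑)/(-273) - 290050) + 5460 = (1089*(-⅑)*(-1/273) - 290050) + 5460 = (121/273 - 290050) + 5460 = -79183529/273 + 5460 = -77692949/273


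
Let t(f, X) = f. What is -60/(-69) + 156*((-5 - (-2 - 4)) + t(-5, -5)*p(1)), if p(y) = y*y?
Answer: -14332/23 ≈ -623.13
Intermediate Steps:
p(y) = y**2
-60/(-69) + 156*((-5 - (-2 - 4)) + t(-5, -5)*p(1)) = -60/(-69) + 156*((-5 - (-2 - 4)) - 5*1**2) = -60*(-1/69) + 156*((-5 - 1*(-6)) - 5*1) = 20/23 + 156*((-5 + 6) - 5) = 20/23 + 156*(1 - 5) = 20/23 + 156*(-4) = 20/23 - 624 = -14332/23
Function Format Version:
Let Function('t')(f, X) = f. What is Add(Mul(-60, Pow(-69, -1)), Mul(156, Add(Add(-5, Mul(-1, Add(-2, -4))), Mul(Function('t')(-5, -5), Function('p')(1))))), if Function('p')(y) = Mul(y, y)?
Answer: Rational(-14332, 23) ≈ -623.13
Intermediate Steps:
Function('p')(y) = Pow(y, 2)
Add(Mul(-60, Pow(-69, -1)), Mul(156, Add(Add(-5, Mul(-1, Add(-2, -4))), Mul(Function('t')(-5, -5), Function('p')(1))))) = Add(Mul(-60, Pow(-69, -1)), Mul(156, Add(Add(-5, Mul(-1, Add(-2, -4))), Mul(-5, Pow(1, 2))))) = Add(Mul(-60, Rational(-1, 69)), Mul(156, Add(Add(-5, Mul(-1, -6)), Mul(-5, 1)))) = Add(Rational(20, 23), Mul(156, Add(Add(-5, 6), -5))) = Add(Rational(20, 23), Mul(156, Add(1, -5))) = Add(Rational(20, 23), Mul(156, -4)) = Add(Rational(20, 23), -624) = Rational(-14332, 23)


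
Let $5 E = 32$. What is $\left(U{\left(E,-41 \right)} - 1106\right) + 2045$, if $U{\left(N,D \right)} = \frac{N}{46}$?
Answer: $\frac{108001}{115} \approx 939.14$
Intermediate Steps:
$E = \frac{32}{5}$ ($E = \frac{1}{5} \cdot 32 = \frac{32}{5} \approx 6.4$)
$U{\left(N,D \right)} = \frac{N}{46}$ ($U{\left(N,D \right)} = N \frac{1}{46} = \frac{N}{46}$)
$\left(U{\left(E,-41 \right)} - 1106\right) + 2045 = \left(\frac{1}{46} \cdot \frac{32}{5} - 1106\right) + 2045 = \left(\frac{16}{115} - 1106\right) + 2045 = - \frac{127174}{115} + 2045 = \frac{108001}{115}$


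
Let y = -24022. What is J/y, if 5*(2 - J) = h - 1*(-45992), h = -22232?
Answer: 2375/12011 ≈ 0.19774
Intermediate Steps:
J = -4750 (J = 2 - (-22232 - 1*(-45992))/5 = 2 - (-22232 + 45992)/5 = 2 - 1/5*23760 = 2 - 4752 = -4750)
J/y = -4750/(-24022) = -4750*(-1/24022) = 2375/12011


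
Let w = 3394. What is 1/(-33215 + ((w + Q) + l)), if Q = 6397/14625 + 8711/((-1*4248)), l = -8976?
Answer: -2301000/89275608997 ≈ -2.5774e-5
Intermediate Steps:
Q = -3711997/2301000 (Q = 6397*(1/14625) + 8711/(-4248) = 6397/14625 + 8711*(-1/4248) = 6397/14625 - 8711/4248 = -3711997/2301000 ≈ -1.6132)
1/(-33215 + ((w + Q) + l)) = 1/(-33215 + ((3394 - 3711997/2301000) - 8976)) = 1/(-33215 + (7805882003/2301000 - 8976)) = 1/(-33215 - 12847893997/2301000) = 1/(-89275608997/2301000) = -2301000/89275608997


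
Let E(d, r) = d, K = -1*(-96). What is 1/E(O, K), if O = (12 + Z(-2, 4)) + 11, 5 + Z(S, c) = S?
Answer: 1/16 ≈ 0.062500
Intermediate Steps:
K = 96
Z(S, c) = -5 + S
O = 16 (O = (12 + (-5 - 2)) + 11 = (12 - 7) + 11 = 5 + 11 = 16)
1/E(O, K) = 1/16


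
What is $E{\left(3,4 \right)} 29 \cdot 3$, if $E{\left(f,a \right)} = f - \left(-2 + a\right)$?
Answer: $87$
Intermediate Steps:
$E{\left(f,a \right)} = 2 + f - a$
$E{\left(3,4 \right)} 29 \cdot 3 = \left(2 + 3 - 4\right) 29 \cdot 3 = 1 \cdot 29 \cdot 3 = 29 \cdot 3 = 87$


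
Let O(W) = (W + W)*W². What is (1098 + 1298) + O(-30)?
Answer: -51604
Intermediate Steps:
O(W) = 2*W³ (O(W) = (2*W)*W² = 2*W³)
(1098 + 1298) + O(-30) = (1098 + 1298) + 2*(-30)³ = 2396 + 2*(-27000) = 2396 - 54000 = -51604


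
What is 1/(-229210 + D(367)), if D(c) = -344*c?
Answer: -1/355458 ≈ -2.8133e-6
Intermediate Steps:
1/(-229210 + D(367)) = 1/(-229210 - 344*367) = 1/(-229210 - 126248) = 1/(-355458) = -1/355458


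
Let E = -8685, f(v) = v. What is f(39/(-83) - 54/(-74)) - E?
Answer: 26672433/3071 ≈ 8685.3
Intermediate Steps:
f(39/(-83) - 54/(-74)) - E = (39/(-83) - 54/(-74)) - 1*(-8685) = (39*(-1/83) - 54*(-1/74)) + 8685 = (-39/83 + 27/37) + 8685 = 798/3071 + 8685 = 26672433/3071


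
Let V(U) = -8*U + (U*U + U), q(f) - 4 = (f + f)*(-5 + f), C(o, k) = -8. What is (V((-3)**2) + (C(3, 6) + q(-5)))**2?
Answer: 12996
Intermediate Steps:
q(f) = 4 + 2*f*(-5 + f) (q(f) = 4 + (f + f)*(-5 + f) = 4 + (2*f)*(-5 + f) = 4 + 2*f*(-5 + f))
V(U) = U**2 - 7*U (V(U) = -8*U + (U**2 + U) = -8*U + (U + U**2) = U**2 - 7*U)
(V((-3)**2) + (C(3, 6) + q(-5)))**2 = ((-3)**2*(-7 + (-3)**2) + (-8 + (4 - 10*(-5) + 2*(-5)**2)))**2 = (9*(-7 + 9) + (-8 + (4 + 50 + 2*25)))**2 = (9*2 + (-8 + (4 + 50 + 50)))**2 = (18 + (-8 + 104))**2 = (18 + 96)**2 = 114**2 = 12996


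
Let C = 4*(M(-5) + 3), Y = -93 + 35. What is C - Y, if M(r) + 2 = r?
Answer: 42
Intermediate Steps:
M(r) = -2 + r
Y = -58
C = -16 (C = 4*((-2 - 5) + 3) = 4*(-7 + 3) = 4*(-4) = -16)
C - Y = -16 - 1*(-58) = -16 + 58 = 42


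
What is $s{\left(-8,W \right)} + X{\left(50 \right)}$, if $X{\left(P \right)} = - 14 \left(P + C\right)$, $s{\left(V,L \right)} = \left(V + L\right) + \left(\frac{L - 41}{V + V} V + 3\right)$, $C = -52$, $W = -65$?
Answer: $-95$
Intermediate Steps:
$s{\left(V,L \right)} = - \frac{35}{2} + V + \frac{3 L}{2}$ ($s{\left(V,L \right)} = \left(L + V\right) + \left(\frac{-41 + L}{2 V} V + 3\right) = \left(L + V\right) + \left(\left(- \frac{41}{2} + \frac{L}{2}\right) + 3\right) = \left(L + V\right) + \left(- \frac{35}{2} + \frac{L}{2}\right) = - \frac{35}{2} + V + \frac{3 L}{2}$)
$X{\left(P \right)} = 728 - 14 P$ ($X{\left(P \right)} = - 14 \left(P - 52\right) = - 14 \left(-52 + P\right) = 728 - 14 P$)
$s{\left(-8,W \right)} + X{\left(50 \right)} = \left(- \frac{35}{2} - 8 + \frac{3}{2} \left(-65\right)\right) + \left(728 - 700\right) = \left(- \frac{35}{2} - 8 - \frac{195}{2}\right) + \left(728 - 700\right) = -123 + 28 = -95$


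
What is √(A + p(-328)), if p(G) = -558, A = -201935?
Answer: I*√202493 ≈ 449.99*I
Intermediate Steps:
√(A + p(-328)) = √(-201935 - 558) = √(-202493) = I*√202493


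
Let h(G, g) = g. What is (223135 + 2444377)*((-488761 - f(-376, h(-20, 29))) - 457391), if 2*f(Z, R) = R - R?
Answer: -2523871813824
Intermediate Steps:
f(Z, R) = 0 (f(Z, R) = (R - R)/2 = (½)*0 = 0)
(223135 + 2444377)*((-488761 - f(-376, h(-20, 29))) - 457391) = (223135 + 2444377)*((-488761 - 1*0) - 457391) = 2667512*((-488761 + 0) - 457391) = 2667512*(-488761 - 457391) = 2667512*(-946152) = -2523871813824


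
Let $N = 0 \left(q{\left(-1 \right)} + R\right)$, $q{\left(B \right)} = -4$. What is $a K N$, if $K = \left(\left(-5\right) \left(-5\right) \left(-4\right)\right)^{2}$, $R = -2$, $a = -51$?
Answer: $0$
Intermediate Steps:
$N = 0$ ($N = 0 \left(-4 - 2\right) = 0 \left(-6\right) = 0$)
$K = 10000$ ($K = \left(25 \left(-4\right)\right)^{2} = \left(-100\right)^{2} = 10000$)
$a K N = - 51 \cdot 10000 \cdot 0 = \left(-51\right) 0 = 0$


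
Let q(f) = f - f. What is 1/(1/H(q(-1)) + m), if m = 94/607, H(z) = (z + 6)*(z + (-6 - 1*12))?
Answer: 65556/9545 ≈ 6.8681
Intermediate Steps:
q(f) = 0
H(z) = (-18 + z)*(6 + z) (H(z) = (6 + z)*(z + (-6 - 12)) = (6 + z)*(z - 18) = (6 + z)*(-18 + z) = (-18 + z)*(6 + z))
m = 94/607 (m = 94*(1/607) = 94/607 ≈ 0.15486)
1/(1/H(q(-1)) + m) = 1/(1/(-108 + 0**2 - 12*0) + 94/607) = 1/(1/(-108 + 0 + 0) + 94/607) = 1/(1/(-108) + 94/607) = 1/(-1/108 + 94/607) = 1/(9545/65556) = 65556/9545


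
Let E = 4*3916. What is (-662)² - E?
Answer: 422580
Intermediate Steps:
E = 15664
(-662)² - E = (-662)² - 1*15664 = 438244 - 15664 = 422580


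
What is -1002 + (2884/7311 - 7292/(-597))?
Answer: -479818086/484963 ≈ -989.39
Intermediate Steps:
-1002 + (2884/7311 - 7292/(-597)) = -1002 + (2884*(1/7311) - 7292*(-1/597)) = -1002 + (2884/7311 + 7292/597) = -1002 + 6114840/484963 = -479818086/484963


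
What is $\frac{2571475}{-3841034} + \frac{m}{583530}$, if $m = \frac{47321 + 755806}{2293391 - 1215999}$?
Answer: $- \frac{269443159481980447}{402470298745164640} \approx -0.66947$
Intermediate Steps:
$m = \frac{803127}{1077392} \approx 0.74544$
$\frac{2571475}{-3841034} + \frac{m}{583530} = \frac{2571475}{-3841034} + \frac{803127}{1077392 \cdot 583530} = 2571475 \left(- \frac{1}{3841034}\right) + \frac{803127}{1077392} \cdot \frac{1}{583530} = - \frac{2571475}{3841034} + \frac{267709}{209563517920} = - \frac{269443159481980447}{402470298745164640}$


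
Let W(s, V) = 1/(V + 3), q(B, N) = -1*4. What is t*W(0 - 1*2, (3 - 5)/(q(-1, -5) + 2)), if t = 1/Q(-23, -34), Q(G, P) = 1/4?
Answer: 1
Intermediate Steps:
q(B, N) = -4
Q(G, P) = ¼
W(s, V) = 1/(3 + V)
t = 4 (t = 1/(¼) = 4)
t*W(0 - 1*2, (3 - 5)/(q(-1, -5) + 2)) = 4/(3 + (3 - 5)/(-4 + 2)) = 4/(3 - 2/(-2)) = 4/(3 - 2*(-½)) = 4/(3 + 1) = 4/4 = 4*(¼) = 1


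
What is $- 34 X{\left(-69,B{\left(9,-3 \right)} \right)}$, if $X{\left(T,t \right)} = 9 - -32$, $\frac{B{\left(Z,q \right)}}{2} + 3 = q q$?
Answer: $-1394$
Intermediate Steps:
$B{\left(Z,q \right)} = -6 + 2 q^{2}$ ($B{\left(Z,q \right)} = -6 + 2 q q = -6 + 2 q^{2}$)
$X{\left(T,t \right)} = 41$ ($X{\left(T,t \right)} = 9 + 32 = 41$)
$- 34 X{\left(-69,B{\left(9,-3 \right)} \right)} = \left(-34\right) 41 = -1394$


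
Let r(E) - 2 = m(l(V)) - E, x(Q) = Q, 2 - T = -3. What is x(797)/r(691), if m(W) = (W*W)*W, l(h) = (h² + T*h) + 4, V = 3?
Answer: 797/21263 ≈ 0.037483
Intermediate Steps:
T = 5 (T = 2 - 1*(-3) = 2 + 3 = 5)
l(h) = 4 + h² + 5*h (l(h) = (h² + 5*h) + 4 = 4 + h² + 5*h)
m(W) = W³ (m(W) = W²*W = W³)
r(E) = 21954 - E (r(E) = 2 + ((4 + 3² + 5*3)³ - E) = 2 + ((4 + 9 + 15)³ - E) = 2 + (28³ - E) = 2 + (21952 - E) = 21954 - E)
x(797)/r(691) = 797/(21954 - 1*691) = 797/(21954 - 691) = 797/21263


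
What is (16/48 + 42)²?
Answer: 16129/9 ≈ 1792.1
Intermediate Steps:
(16/48 + 42)² = (16*(1/48) + 42)² = (⅓ + 42)² = (127/3)² = 16129/9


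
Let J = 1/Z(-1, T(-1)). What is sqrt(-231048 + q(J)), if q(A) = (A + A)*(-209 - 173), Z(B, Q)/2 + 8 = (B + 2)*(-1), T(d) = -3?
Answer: 5*I*sqrt(83162)/3 ≈ 480.63*I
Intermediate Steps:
Z(B, Q) = -20 - 2*B (Z(B, Q) = -16 + 2*((B + 2)*(-1)) = -16 + 2*((2 + B)*(-1)) = -16 + 2*(-2 - B) = -16 + (-4 - 2*B) = -20 - 2*B)
J = -1/18 (J = 1/(-20 - 2*(-1)) = 1/(-20 + 2) = 1/(-18) = -1/18 ≈ -0.055556)
q(A) = -764*A (q(A) = (2*A)*(-382) = -764*A)
sqrt(-231048 + q(J)) = sqrt(-231048 - 764*(-1/18)) = sqrt(-231048 + 382/9) = sqrt(-2079050/9) = 5*I*sqrt(83162)/3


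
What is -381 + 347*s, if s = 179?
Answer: 61732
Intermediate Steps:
-381 + 347*s = -381 + 347*179 = -381 + 62113 = 61732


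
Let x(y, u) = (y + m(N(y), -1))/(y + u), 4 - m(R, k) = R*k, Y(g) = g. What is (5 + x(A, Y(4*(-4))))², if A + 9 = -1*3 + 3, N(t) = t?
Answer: 19321/625 ≈ 30.914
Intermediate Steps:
A = -9 (A = -9 + (-1*3 + 3) = -9 + (-3 + 3) = -9 + 0 = -9)
m(R, k) = 4 - R*k
x(y, u) = (4 + 2*y)/(u + y) (x(y, u) = (y + (4 - 1*y*(-1)))/(y + u) = (y + (4 + y))/(u + y) = (4 + 2*y)/(u + y))
(5 + x(A, Y(4*(-4))))² = (5 + 2*(2 - 9)/(4*(-4) - 9))² = (5 + 2*(-7)/(-16 - 9))² = (5 + 2*(-7)/(-25))² = (5 + 2*(-1/25)*(-7))² = (5 + 14/25)² = (139/25)² = 19321/625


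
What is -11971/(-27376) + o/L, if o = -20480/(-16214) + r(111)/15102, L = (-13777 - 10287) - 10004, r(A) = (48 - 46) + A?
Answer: 6240863428086737/14273197746732144 ≈ 0.43724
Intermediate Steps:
r(A) = 2 + A
L = -34068 (L = -24064 - 10004 = -34068)
o = 155560571/122431914 (o = -20480/(-16214) + (2 + 111)/15102 = -20480*(-1/16214) + 113*(1/15102) = 10240/8107 + 113/15102 = 155560571/122431914 ≈ 1.2706)
-11971/(-27376) + o/L = -11971/(-27376) + (155560571/122431914)/(-34068) = -11971*(-1/27376) + (155560571/122431914)*(-1/34068) = 11971/27376 - 155560571/4171010446152 = 6240863428086737/14273197746732144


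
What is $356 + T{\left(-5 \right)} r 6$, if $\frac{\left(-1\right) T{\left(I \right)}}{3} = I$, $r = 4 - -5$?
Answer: $1166$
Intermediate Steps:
$r = 9$ ($r = 4 + 5 = 9$)
$T{\left(I \right)} = - 3 I$
$356 + T{\left(-5 \right)} r 6 = 356 + \left(-3\right) \left(-5\right) 9 \cdot 6 = 356 + 15 \cdot 9 \cdot 6 = 356 + 135 \cdot 6 = 356 + 810 = 1166$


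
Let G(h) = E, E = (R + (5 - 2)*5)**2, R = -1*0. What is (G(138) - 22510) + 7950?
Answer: -14335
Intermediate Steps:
R = 0
E = 225 (E = (0 + (5 - 2)*5)**2 = (0 + 3*5)**2 = (0 + 15)**2 = 15**2 = 225)
G(h) = 225
(G(138) - 22510) + 7950 = (225 - 22510) + 7950 = -22285 + 7950 = -14335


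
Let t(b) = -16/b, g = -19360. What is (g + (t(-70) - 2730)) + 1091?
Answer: -734957/35 ≈ -20999.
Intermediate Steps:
(g + (t(-70) - 2730)) + 1091 = (-19360 + (-16/(-70) - 2730)) + 1091 = (-19360 + (-16*(-1/70) - 2730)) + 1091 = (-19360 + (8/35 - 2730)) + 1091 = (-19360 - 95542/35) + 1091 = -773142/35 + 1091 = -734957/35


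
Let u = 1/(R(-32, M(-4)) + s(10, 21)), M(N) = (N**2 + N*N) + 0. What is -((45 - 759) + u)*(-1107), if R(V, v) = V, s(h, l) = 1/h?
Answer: -252148032/319 ≈ -7.9043e+5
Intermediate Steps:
M(N) = 2*N**2 (M(N) = (N**2 + N**2) + 0 = 2*N**2 + 0 = 2*N**2)
u = -10/319 (u = 1/(-32 + 1/10) = 1/(-319/10) = -10/319 ≈ -0.031348)
-((45 - 759) + u)*(-1107) = -((45 - 759) - 10/319)*(-1107) = -(-714 - 10/319)*(-1107) = -(-227776)*(-1107)/319 = -1*252148032/319 = -252148032/319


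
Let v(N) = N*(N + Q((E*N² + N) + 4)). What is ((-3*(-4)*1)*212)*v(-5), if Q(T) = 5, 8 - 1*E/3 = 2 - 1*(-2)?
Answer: 0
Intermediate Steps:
E = 12 (E = 24 - 3*(2 - 1*(-2)) = 24 - 3*(2 + 2) = 24 - 3*4 = 24 - 12 = 12)
v(N) = N*(5 + N) (v(N) = N*(N + 5) = N*(5 + N))
((-3*(-4)*1)*212)*v(-5) = ((-3*(-4)*1)*212)*(-5*(5 - 5)) = ((12*1)*212)*(-5*0) = (12*212)*0 = 2544*0 = 0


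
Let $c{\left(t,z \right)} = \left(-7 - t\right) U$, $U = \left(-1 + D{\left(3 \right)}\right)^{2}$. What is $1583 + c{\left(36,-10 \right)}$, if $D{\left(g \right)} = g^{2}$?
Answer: $-1169$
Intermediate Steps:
$U = 64$ ($U = \left(-1 + 3^{2}\right)^{2} = \left(-1 + 9\right)^{2} = 8^{2} = 64$)
$c{\left(t,z \right)} = -448 - 64 t$ ($c{\left(t,z \right)} = \left(-7 - t\right) 64 = -448 - 64 t$)
$1583 + c{\left(36,-10 \right)} = 1583 - 2752 = -1169$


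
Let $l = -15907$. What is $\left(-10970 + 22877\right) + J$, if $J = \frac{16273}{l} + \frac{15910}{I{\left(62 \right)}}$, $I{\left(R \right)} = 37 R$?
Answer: $\frac{5874459661}{493117} \approx 11913.0$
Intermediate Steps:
$J = \frac{2915542}{493117}$ ($J = \frac{16273}{-15907} + \frac{15910}{37 \cdot 62} = 16273 \left(- \frac{1}{15907}\right) + \frac{15910}{2294} = - \frac{16273}{15907} + 15910 \cdot \frac{1}{2294} = - \frac{16273}{15907} + \frac{215}{31} = \frac{2915542}{493117} \approx 5.9125$)
$\left(-10970 + 22877\right) + J = \left(-10970 + 22877\right) + \frac{2915542}{493117} = 11907 + \frac{2915542}{493117} = \frac{5874459661}{493117}$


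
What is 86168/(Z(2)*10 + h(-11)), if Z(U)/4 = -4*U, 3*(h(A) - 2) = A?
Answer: -258504/965 ≈ -267.88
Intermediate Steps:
h(A) = 2 + A/3
Z(U) = -16*U (Z(U) = 4*(-4*U) = -16*U)
86168/(Z(2)*10 + h(-11)) = 86168/(-16*2*10 + (2 + (1/3)*(-11))) = 86168/(-32*10 + (2 - 11/3)) = 86168/(-320 - 5/3) = 86168/(-965/3) = 86168*(-3/965) = -258504/965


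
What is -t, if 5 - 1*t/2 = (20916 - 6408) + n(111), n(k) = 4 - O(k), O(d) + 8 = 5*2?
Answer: 29010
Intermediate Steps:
O(d) = 2 (O(d) = -8 + 5*2 = -8 + 10 = 2)
n(k) = 2 (n(k) = 4 - 1*2 = 4 - 2 = 2)
t = -29010 (t = 10 - 2*((20916 - 6408) + 2) = 10 - 2*(14508 + 2) = 10 - 2*14510 = 10 - 29020 = -29010)
-t = -1*(-29010) = 29010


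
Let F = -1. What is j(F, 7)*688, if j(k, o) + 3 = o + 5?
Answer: 6192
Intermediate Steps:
j(k, o) = 2 + o (j(k, o) = -3 + (o + 5) = -3 + (5 + o) = 2 + o)
j(F, 7)*688 = (2 + 7)*688 = 9*688 = 6192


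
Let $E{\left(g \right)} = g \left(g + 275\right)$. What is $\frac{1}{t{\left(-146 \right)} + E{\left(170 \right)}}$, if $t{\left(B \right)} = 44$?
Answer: $\frac{1}{75694} \approx 1.3211 \cdot 10^{-5}$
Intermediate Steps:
$E{\left(g \right)} = g \left(275 + g\right)$
$\frac{1}{t{\left(-146 \right)} + E{\left(170 \right)}} = \frac{1}{44 + 170 \left(275 + 170\right)} = \frac{1}{44 + 170 \cdot 445} = \frac{1}{44 + 75650} = \frac{1}{75694}$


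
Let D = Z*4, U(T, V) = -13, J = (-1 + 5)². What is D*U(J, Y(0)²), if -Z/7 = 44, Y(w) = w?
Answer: 16016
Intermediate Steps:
J = 16 (J = 4² = 16)
Z = -308 (Z = -7*44 = -308)
D = -1232 (D = -308*4 = -1232)
D*U(J, Y(0)²) = -1232*(-13) = 16016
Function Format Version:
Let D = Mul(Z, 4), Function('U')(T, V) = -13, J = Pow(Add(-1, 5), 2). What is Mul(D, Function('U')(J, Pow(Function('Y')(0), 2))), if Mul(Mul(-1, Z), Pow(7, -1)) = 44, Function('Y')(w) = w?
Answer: 16016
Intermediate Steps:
J = 16 (J = Pow(4, 2) = 16)
Z = -308 (Z = Mul(-7, 44) = -308)
D = -1232 (D = Mul(-308, 4) = -1232)
Mul(D, Function('U')(J, Pow(Function('Y')(0), 2))) = Mul(-1232, -13) = 16016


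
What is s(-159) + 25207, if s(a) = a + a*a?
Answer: 50329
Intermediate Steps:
s(a) = a + a²
s(-159) + 25207 = -159*(1 - 159) + 25207 = -159*(-158) + 25207 = 25122 + 25207 = 50329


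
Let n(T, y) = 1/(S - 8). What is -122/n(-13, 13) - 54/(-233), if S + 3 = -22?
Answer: 938112/233 ≈ 4026.2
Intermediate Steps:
S = -25 (S = -3 - 22 = -25)
n(T, y) = -1/33 (n(T, y) = 1/(-25 - 8) = 1/(-33) = -1/33)
-122/n(-13, 13) - 54/(-233) = -122/(-1/33) - 54/(-233) = -122*(-33) - 54*(-1/233) = 4026 + 54/233 = 938112/233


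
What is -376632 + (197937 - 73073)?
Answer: -251768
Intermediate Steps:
-376632 + (197937 - 73073) = -376632 + 124864 = -251768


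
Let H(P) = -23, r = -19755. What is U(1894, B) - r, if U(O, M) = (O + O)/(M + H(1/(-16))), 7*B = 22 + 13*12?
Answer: 362351/17 ≈ 21315.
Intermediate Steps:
B = 178/7 (B = (22 + 13*12)/7 = (22 + 156)/7 = (⅐)*178 = 178/7 ≈ 25.429)
U(O, M) = 2*O/(-23 + M) (U(O, M) = (O + O)/(M - 23) = (2*O)/(-23 + M) = 2*O/(-23 + M))
U(1894, B) - r = 2*1894/(-23 + 178/7) - 1*(-19755) = 2*1894/(17/7) + 19755 = 2*1894*(7/17) + 19755 = 26516/17 + 19755 = 362351/17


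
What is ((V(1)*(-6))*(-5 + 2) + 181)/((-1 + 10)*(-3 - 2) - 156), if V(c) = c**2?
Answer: -199/201 ≈ -0.99005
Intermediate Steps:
((V(1)*(-6))*(-5 + 2) + 181)/((-1 + 10)*(-3 - 2) - 156) = ((1**2*(-6))*(-5 + 2) + 181)/((-1 + 10)*(-3 - 2) - 156) = ((1*(-6))*(-3) + 181)/(9*(-5) - 156) = (-6*(-3) + 181)/(-45 - 156) = (18 + 181)/(-201) = 199*(-1/201) = -199/201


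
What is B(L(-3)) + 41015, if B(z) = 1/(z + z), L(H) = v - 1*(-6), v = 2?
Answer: 656241/16 ≈ 41015.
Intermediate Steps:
L(H) = 8 (L(H) = 2 - 1*(-6) = 2 + 6 = 8)
B(z) = 1/(2*z)
B(L(-3)) + 41015 = (½)/8 + 41015 = (½)*(⅛) + 41015 = 1/16 + 41015 = 656241/16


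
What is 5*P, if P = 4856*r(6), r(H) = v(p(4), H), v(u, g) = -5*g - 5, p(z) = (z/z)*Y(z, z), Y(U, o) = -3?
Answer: -849800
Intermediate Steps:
p(z) = -3 (p(z) = (z/z)*(-3) = 1*(-3) = -3)
v(u, g) = -5 - 5*g
r(H) = -5 - 5*H
P = -169960 (P = 4856*(-5 - 5*6) = 4856*(-5 - 30) = 4856*(-35) = -169960)
5*P = 5*(-169960) = -849800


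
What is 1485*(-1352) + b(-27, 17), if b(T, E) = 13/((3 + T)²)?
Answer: -1156446707/576 ≈ -2.0077e+6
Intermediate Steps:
b(T, E) = 13/(3 + T)²
1485*(-1352) + b(-27, 17) = 1485*(-1352) + 13/(3 - 27)² = -2007720 + 13/(-24)² = -2007720 + 13*(1/576) = -2007720 + 13/576 = -1156446707/576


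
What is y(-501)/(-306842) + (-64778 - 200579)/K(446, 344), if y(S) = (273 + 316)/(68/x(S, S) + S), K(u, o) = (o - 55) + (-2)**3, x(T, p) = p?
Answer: -659442222663967/698316853598 ≈ -944.33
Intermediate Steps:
K(u, o) = -63 + o (K(u, o) = (-55 + o) - 8 = -63 + o)
y(S) = 589/(S + 68/S) (y(S) = (273 + 316)/(68/S + S) = 589/(S + 68/S))
y(-501)/(-306842) + (-64778 - 200579)/K(446, 344) = (589*(-501)/(68 + (-501)**2))/(-306842) + (-64778 - 200579)/(-63 + 344) = (589*(-501)/(68 + 251001))*(-1/306842) - 265357/281 = (589*(-501)/251069)*(-1/306842) - 265357*1/281 = (589*(-501)*(1/251069))*(-1/306842) - 265357/281 = -9519/8099*(-1/306842) - 265357/281 = 9519/2485113358 - 265357/281 = -659442222663967/698316853598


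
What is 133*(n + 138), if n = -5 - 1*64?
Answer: 9177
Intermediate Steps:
n = -69 (n = -5 - 64 = -69)
133*(n + 138) = 133*(-69 + 138) = 133*69 = 9177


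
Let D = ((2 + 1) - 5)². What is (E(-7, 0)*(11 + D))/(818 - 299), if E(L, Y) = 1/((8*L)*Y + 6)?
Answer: 5/1038 ≈ 0.0048170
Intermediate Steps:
E(L, Y) = 1/(6 + 8*L*Y) (E(L, Y) = 1/(8*L*Y + 6) = 1/(6 + 8*L*Y))
D = 4 (D = (3 - 5)² = (-2)² = 4)
(E(-7, 0)*(11 + D))/(818 - 299) = ((1/(2*(3 + 4*(-7)*0)))*(11 + 4))/(818 - 299) = ((1/(2*(3 + 0)))*15)/519 = (((½)/3)*15)*(1/519) = (((½)*(⅓))*15)*(1/519) = ((⅙)*15)*(1/519) = (5/2)*(1/519) = 5/1038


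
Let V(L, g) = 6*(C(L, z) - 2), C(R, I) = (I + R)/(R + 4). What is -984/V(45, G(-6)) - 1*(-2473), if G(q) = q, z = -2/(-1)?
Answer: 134159/51 ≈ 2630.6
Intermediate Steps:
z = 2 (z = -2*(-1) = 2)
C(R, I) = (I + R)/(4 + R)
V(L, g) = -12 + 6*(2 + L)/(4 + L) (V(L, g) = 6*((2 + L)/(4 + L) - 2) = 6*(-2 + (2 + L)/(4 + L)) = -12 + 6*(2 + L)/(4 + L))
-984/V(45, G(-6)) - 1*(-2473) = -984*(4 + 45)/(6*(-6 - 1*45)) - 1*(-2473) = -984*49/(6*(-6 - 45)) + 2473 = -984/(6*(1/49)*(-51)) + 2473 = -984/(-306/49) + 2473 = -984*(-49/306) + 2473 = 8036/51 + 2473 = 134159/51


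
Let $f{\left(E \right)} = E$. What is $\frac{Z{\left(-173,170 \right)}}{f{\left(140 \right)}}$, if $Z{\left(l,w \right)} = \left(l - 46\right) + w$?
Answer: $- \frac{7}{20} \approx -0.35$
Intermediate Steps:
$Z{\left(l,w \right)} = -46 + l + w$ ($Z{\left(l,w \right)} = \left(-46 + l\right) + w = -46 + l + w$)
$\frac{Z{\left(-173,170 \right)}}{f{\left(140 \right)}} = \frac{-46 - 173 + 170}{140} = \left(-49\right) \frac{1}{140} = - \frac{7}{20}$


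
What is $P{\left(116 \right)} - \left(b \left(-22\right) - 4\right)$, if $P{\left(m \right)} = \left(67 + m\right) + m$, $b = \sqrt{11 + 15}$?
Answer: $303 + 22 \sqrt{26} \approx 415.18$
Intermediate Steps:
$b = \sqrt{26} \approx 5.099$
$P{\left(m \right)} = 67 + 2 m$
$P{\left(116 \right)} - \left(b \left(-22\right) - 4\right) = \left(67 + 2 \cdot 116\right) - \left(\sqrt{26} \left(-22\right) - 4\right) = \left(67 + 232\right) - \left(- 22 \sqrt{26} - 4\right) = 299 - \left(-4 - 22 \sqrt{26}\right) = 299 + \left(4 + 22 \sqrt{26}\right) = 303 + 22 \sqrt{26}$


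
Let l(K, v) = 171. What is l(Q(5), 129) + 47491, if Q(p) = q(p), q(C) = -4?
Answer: 47662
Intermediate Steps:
Q(p) = -4
l(Q(5), 129) + 47491 = 171 + 47491 = 47662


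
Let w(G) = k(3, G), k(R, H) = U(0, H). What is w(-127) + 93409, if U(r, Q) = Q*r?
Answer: 93409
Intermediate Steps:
k(R, H) = 0 (k(R, H) = H*0 = 0)
w(G) = 0
w(-127) + 93409 = 0 + 93409 = 93409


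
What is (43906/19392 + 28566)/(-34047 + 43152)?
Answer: 276997889/88282080 ≈ 3.1376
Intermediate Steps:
(43906/19392 + 28566)/(-34047 + 43152) = (43906*(1/19392) + 28566)/9105 = (21953/9696 + 28566)*(1/9105) = (276997889/9696)*(1/9105) = 276997889/88282080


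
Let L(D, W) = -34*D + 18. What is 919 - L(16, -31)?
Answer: 1445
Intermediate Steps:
L(D, W) = 18 - 34*D
919 - L(16, -31) = 919 - (18 - 34*16) = 919 - (18 - 544) = 919 - 1*(-526) = 919 + 526 = 1445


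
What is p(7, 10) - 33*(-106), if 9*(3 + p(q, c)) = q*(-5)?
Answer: 31420/9 ≈ 3491.1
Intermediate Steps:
p(q, c) = -3 - 5*q/9 (p(q, c) = -3 + (q*(-5))/9 = -3 + (-5*q)/9 = -3 - 5*q/9)
p(7, 10) - 33*(-106) = (-3 - 5/9*7) - 33*(-106) = (-3 - 35/9) + 3498 = -62/9 + 3498 = 31420/9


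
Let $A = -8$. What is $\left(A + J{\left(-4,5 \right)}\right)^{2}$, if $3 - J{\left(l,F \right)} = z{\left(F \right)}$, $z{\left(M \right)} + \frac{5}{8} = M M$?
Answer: $\frac{55225}{64} \approx 862.89$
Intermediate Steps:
$z{\left(M \right)} = - \frac{5}{8} + M^{2}$ ($z{\left(M \right)} = - \frac{5}{8} + M M = - \frac{5}{8} + M^{2}$)
$J{\left(l,F \right)} = \frac{29}{8} - F^{2}$ ($J{\left(l,F \right)} = 3 - \left(- \frac{5}{8} + F^{2}\right) = \frac{29}{8} - F^{2}$)
$\left(A + J{\left(-4,5 \right)}\right)^{2} = \left(-8 + \left(\frac{29}{8} - 5^{2}\right)\right)^{2} = \left(-8 + \left(\frac{29}{8} - 25\right)\right)^{2} = \left(-8 - \frac{171}{8}\right)^{2} = \left(- \frac{235}{8}\right)^{2} = \frac{55225}{64}$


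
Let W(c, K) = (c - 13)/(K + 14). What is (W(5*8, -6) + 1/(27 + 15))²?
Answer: 326041/28224 ≈ 11.552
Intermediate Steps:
W(c, K) = (-13 + c)/(14 + K)
(W(5*8, -6) + 1/(27 + 15))² = ((-13 + 5*8)/(14 - 6) + 1/(27 + 15))² = ((-13 + 40)/8 + 1/42)² = ((⅛)*27 + 1/42)² = (27/8 + 1/42)² = (571/168)² = 326041/28224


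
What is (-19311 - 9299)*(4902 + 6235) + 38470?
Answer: -318591100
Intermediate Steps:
(-19311 - 9299)*(4902 + 6235) + 38470 = -28610*11137 + 38470 = -318629570 + 38470 = -318591100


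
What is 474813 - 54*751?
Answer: 434259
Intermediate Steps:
474813 - 54*751 = 474813 - 1*40554 = 474813 - 40554 = 434259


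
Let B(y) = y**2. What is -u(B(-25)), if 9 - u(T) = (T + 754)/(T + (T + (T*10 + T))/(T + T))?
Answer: -4300/631 ≈ -6.8146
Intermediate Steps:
u(T) = 9 - (754 + T)/(6 + T) (u(T) = 9 - (T + 754)/(T + (T + (T*10 + T))/(T + T)) = 9 - (754 + T)/(T + (T + (10*T + T))/((2*T))) = 9 - (754 + T)/(T + (T + 11*T)*(1/(2*T))) = 9 - (754 + T)/(T + (12*T)*(1/(2*T))) = 9 - (754 + T)/(T + 6) = 9 - (754 + T)/(6 + T))
-u(B(-25)) = -4*(-175 + 2*(-25)**2)/(6 + (-25)**2) = -4*(-175 + 2*625)/(6 + 625) = -4*(-175 + 1250)/631 = -4*1075/631 = -1*4300/631 = -4300/631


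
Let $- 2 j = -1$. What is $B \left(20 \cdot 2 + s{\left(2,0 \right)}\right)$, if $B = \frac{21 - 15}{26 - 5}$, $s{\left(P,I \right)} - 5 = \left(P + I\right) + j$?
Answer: $\frac{95}{7} \approx 13.571$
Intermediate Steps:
$j = \frac{1}{2}$ ($j = \left(- \frac{1}{2}\right) \left(-1\right) = \frac{1}{2} \approx 0.5$)
$s{\left(P,I \right)} = \frac{11}{2} + I + P$ ($s{\left(P,I \right)} = 5 + \left(\left(P + I\right) + \frac{1}{2}\right) = 5 + \left(\left(I + P\right) + \frac{1}{2}\right) = 5 + \left(\frac{1}{2} + I + P\right) = \frac{11}{2} + I + P$)
$B = \frac{2}{7}$ ($B = \frac{6}{21} = 6 \cdot \frac{1}{21} = \frac{2}{7} \approx 0.28571$)
$B \left(20 \cdot 2 + s{\left(2,0 \right)}\right) = \frac{2 \left(20 \cdot 2 + \left(\frac{11}{2} + 0 + 2\right)\right)}{7} = \frac{2 \left(40 + \frac{15}{2}\right)}{7} = \frac{2}{7} \cdot \frac{95}{2} = \frac{95}{7}$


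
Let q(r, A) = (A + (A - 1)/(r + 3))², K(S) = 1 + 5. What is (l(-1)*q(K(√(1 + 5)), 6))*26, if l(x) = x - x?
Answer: 0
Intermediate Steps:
K(S) = 6
l(x) = 0
q(r, A) = (A + (-1 + A)/(3 + r))²
(l(-1)*q(K(√(1 + 5)), 6))*26 = (0*((-1 + 4*6 + 6*6)²/(3 + 6)²))*26 = (0*((-1 + 24 + 36)²/9²))*26 = (0*((1/81)*59²))*26 = (0*((1/81)*3481))*26 = (0*(3481/81))*26 = 0*26 = 0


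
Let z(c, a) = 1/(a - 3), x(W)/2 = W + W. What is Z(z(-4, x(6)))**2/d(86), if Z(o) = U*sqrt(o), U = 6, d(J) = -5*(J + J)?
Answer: -3/1505 ≈ -0.0019934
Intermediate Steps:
d(J) = -10*J
x(W) = 4*W (x(W) = 2*(W + W) = 2*(2*W) = 4*W)
z(c, a) = 1/(-3 + a)
Z(o) = 6*sqrt(o)
Z(z(-4, x(6)))**2/d(86) = (6*sqrt(1/(-3 + 4*6)))**2/((-10*86)) = (6*sqrt(1/(-3 + 24)))**2/(-860) = (6*sqrt(1/21))**2*(-1/860) = (6*(sqrt(21)/21))**2*(-1/860) = (2*sqrt(21)/7)**2*(-1/860) = (12/7)*(-1/860) = -3/1505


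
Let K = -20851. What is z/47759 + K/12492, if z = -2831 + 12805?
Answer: -871227701/596605428 ≈ -1.4603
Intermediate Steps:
z = 9974
z/47759 + K/12492 = 9974/47759 - 20851/12492 = -871227701/596605428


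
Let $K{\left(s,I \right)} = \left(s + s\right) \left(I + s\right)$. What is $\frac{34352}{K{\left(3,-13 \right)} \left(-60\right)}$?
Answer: $\frac{2147}{225} \approx 9.5422$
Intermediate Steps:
$K{\left(s,I \right)} = 2 s \left(I + s\right)$
$\frac{34352}{K{\left(3,-13 \right)} \left(-60\right)} = \frac{34352}{2 \cdot 3 \left(-13 + 3\right) \left(-60\right)} = \frac{34352}{2 \cdot 3 \left(-10\right) \left(-60\right)} = \frac{34352}{\left(-60\right) \left(-60\right)} = \frac{34352}{3600} = 34352 \cdot \frac{1}{3600} = \frac{2147}{225}$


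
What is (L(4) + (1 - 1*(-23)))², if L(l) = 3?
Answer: 729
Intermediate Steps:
(L(4) + (1 - 1*(-23)))² = (3 + (1 - 1*(-23)))² = (3 + (1 + 23))² = (3 + 24)² = 27² = 729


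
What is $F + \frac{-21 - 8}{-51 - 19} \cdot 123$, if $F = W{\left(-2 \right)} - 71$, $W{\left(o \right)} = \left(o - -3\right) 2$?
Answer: $- \frac{1263}{70} \approx -18.043$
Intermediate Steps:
$W{\left(o \right)} = 6 + 2 o$ ($W{\left(o \right)} = \left(o + 3\right) 2 = \left(3 + o\right) 2 = 6 + 2 o$)
$F = -69$ ($F = \left(6 + 2 \left(-2\right)\right) - 71 = \left(6 - 4\right) - 71 = 2 - 71 = -69$)
$F + \frac{-21 - 8}{-51 - 19} \cdot 123 = -69 + \frac{-21 - 8}{-51 - 19} \cdot 123 = -69 + - \frac{29}{-70} \cdot 123 = -69 + \left(-29\right) \left(- \frac{1}{70}\right) 123 = -69 + \frac{29}{70} \cdot 123 = -69 + \frac{3567}{70} = - \frac{1263}{70}$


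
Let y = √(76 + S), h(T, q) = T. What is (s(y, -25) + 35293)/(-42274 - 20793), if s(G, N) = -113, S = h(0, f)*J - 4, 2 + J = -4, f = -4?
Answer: -35180/63067 ≈ -0.55782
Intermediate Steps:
J = -6 (J = -2 - 4 = -6)
S = -4 (S = 0*(-6) - 4 = 0 - 4 = -4)
y = 6*√2 (y = √(76 - 4) = √72 = 6*√2 ≈ 8.4853)
(s(y, -25) + 35293)/(-42274 - 20793) = (-113 + 35293)/(-42274 - 20793) = 35180/(-63067) = 35180*(-1/63067) = -35180/63067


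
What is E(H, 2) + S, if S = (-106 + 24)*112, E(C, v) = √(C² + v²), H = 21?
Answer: -9184 + √445 ≈ -9162.9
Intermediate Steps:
S = -9184 (S = -82*112 = -9184)
E(H, 2) + S = √(21² + 2²) - 9184 = √(441 + 4) - 9184 = √445 - 9184 = -9184 + √445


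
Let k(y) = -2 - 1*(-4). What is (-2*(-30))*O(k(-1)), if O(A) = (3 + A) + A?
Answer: 420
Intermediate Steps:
k(y) = 2 (k(y) = -2 + 4 = 2)
O(A) = 3 + 2*A
(-2*(-30))*O(k(-1)) = (-2*(-30))*(3 + 2*2) = 60*(3 + 4) = 60*7 = 420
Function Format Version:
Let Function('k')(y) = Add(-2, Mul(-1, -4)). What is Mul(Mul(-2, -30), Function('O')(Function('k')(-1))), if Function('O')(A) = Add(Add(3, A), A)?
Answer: 420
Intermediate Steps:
Function('k')(y) = 2 (Function('k')(y) = Add(-2, 4) = 2)
Function('O')(A) = Add(3, Mul(2, A))
Mul(Mul(-2, -30), Function('O')(Function('k')(-1))) = Mul(Mul(-2, -30), Add(3, Mul(2, 2))) = Mul(60, Add(3, 4)) = Mul(60, 7) = 420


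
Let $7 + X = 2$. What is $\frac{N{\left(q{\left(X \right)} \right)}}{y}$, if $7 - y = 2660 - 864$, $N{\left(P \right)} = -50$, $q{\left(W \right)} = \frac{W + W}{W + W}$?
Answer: $\frac{50}{1789} \approx 0.027949$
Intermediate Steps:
$X = -5$ ($X = -7 + 2 = -5$)
$q{\left(W \right)} = 1$ ($q{\left(W \right)} = \frac{2 W}{2 W} = 2 W \frac{1}{2 W} = 1$)
$y = -1789$ ($y = 7 - \left(2660 - 864\right) = 7 - 1796 = -1789$)
$\frac{N{\left(q{\left(X \right)} \right)}}{y} = - \frac{50}{-1789} = \left(-50\right) \left(- \frac{1}{1789}\right) = \frac{50}{1789}$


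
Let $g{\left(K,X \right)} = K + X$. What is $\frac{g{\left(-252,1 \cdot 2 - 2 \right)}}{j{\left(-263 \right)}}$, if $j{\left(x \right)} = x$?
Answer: $\frac{252}{263} \approx 0.95817$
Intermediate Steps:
$\frac{g{\left(-252,1 \cdot 2 - 2 \right)}}{j{\left(-263 \right)}} = \frac{-252 + \left(1 \cdot 2 - 2\right)}{-263} = \left(-252 + \left(2 - 2\right)\right) \left(- \frac{1}{263}\right) = \left(-252 + 0\right) \left(- \frac{1}{263}\right) = \left(-252\right) \left(- \frac{1}{263}\right) = \frac{252}{263}$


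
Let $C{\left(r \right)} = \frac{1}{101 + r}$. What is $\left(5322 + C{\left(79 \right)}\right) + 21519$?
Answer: $\frac{4831381}{180} \approx 26841.0$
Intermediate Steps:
$\left(5322 + C{\left(79 \right)}\right) + 21519 = \left(5322 + \frac{1}{101 + 79}\right) + 21519 = \left(5322 + \frac{1}{180}\right) + 21519 = \frac{957961}{180} + 21519 = \frac{4831381}{180}$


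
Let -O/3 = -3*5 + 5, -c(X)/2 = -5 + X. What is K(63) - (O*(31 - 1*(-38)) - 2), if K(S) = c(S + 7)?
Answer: -2198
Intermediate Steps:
c(X) = 10 - 2*X (c(X) = -2*(-5 + X) = 10 - 2*X)
K(S) = -4 - 2*S (K(S) = 10 - 2*(S + 7) = 10 - 2*(7 + S) = 10 + (-14 - 2*S) = -4 - 2*S)
O = 30 (O = -3*(-3*5 + 5) = -3*(-15 + 5) = -3*(-10) = 30)
K(63) - (O*(31 - 1*(-38)) - 2) = (-4 - 2*63) - (30*(31 - 1*(-38)) - 2) = (-4 - 126) - (30*(31 + 38) - 2) = -130 - (30*69 - 2) = -130 - (2070 - 2) = -130 - 1*2068 = -130 - 2068 = -2198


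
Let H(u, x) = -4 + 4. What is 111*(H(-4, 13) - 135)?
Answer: -14985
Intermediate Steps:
H(u, x) = 0
111*(H(-4, 13) - 135) = 111*(0 - 135) = 111*(-135) = -14985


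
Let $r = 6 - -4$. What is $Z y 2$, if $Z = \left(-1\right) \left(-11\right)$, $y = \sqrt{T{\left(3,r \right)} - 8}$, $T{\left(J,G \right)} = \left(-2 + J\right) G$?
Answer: $22 \sqrt{2} \approx 31.113$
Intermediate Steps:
$r = 10$ ($r = 6 + 4 = 10$)
$T{\left(J,G \right)} = G \left(-2 + J\right)$
$y = \sqrt{2}$ ($y = \sqrt{10 \left(-2 + 3\right) - 8} = \sqrt{10 \cdot 1 - 8} = \sqrt{10 - 8} = \sqrt{2} \approx 1.4142$)
$Z = 11$
$Z y 2 = 11 \sqrt{2} \cdot 2 = 22 \sqrt{2}$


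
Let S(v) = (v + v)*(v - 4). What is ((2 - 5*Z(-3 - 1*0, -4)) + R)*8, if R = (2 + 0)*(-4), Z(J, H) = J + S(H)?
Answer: -2488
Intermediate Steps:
S(v) = 2*v*(-4 + v) (S(v) = (2*v)*(-4 + v) = 2*v*(-4 + v))
Z(J, H) = J + 2*H*(-4 + H)
R = -8 (R = 2*(-4) = -8)
((2 - 5*Z(-3 - 1*0, -4)) + R)*8 = ((2 - 5*((-3 - 1*0) + 2*(-4)*(-4 - 4))) - 8)*8 = ((2 - 5*((-3 + 0) + 2*(-4)*(-8))) - 8)*8 = ((2 - 5*(-3 + 64)) - 8)*8 = ((2 - 5*61) - 8)*8 = ((2 - 305) - 8)*8 = (-303 - 8)*8 = -311*8 = -2488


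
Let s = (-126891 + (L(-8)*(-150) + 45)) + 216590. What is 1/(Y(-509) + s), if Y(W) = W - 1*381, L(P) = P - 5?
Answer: 1/90804 ≈ 1.1013e-5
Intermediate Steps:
L(P) = -5 + P
Y(W) = -381 + W (Y(W) = W - 381 = -381 + W)
s = 91694 (s = (-126891 + ((-5 - 8)*(-150) + 45)) + 216590 = (-126891 + (-13*(-150) + 45)) + 216590 = (-126891 + (1950 + 45)) + 216590 = (-126891 + 1995) + 216590 = -124896 + 216590 = 91694)
1/(Y(-509) + s) = 1/((-381 - 509) + 91694) = 1/(-890 + 91694) = 1/90804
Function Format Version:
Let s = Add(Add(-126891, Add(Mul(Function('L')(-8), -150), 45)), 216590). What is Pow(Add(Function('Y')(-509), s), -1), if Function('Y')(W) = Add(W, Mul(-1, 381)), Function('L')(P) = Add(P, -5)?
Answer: Rational(1, 90804) ≈ 1.1013e-5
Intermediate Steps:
Function('L')(P) = Add(-5, P)
Function('Y')(W) = Add(-381, W) (Function('Y')(W) = Add(W, -381) = Add(-381, W))
s = 91694 (s = Add(Add(-126891, Add(Mul(Add(-5, -8), -150), 45)), 216590) = Add(Add(-126891, Add(Mul(-13, -150), 45)), 216590) = Add(Add(-126891, Add(1950, 45)), 216590) = Add(Add(-126891, 1995), 216590) = Add(-124896, 216590) = 91694)
Pow(Add(Function('Y')(-509), s), -1) = Pow(Add(Add(-381, -509), 91694), -1) = Pow(Add(-890, 91694), -1) = Pow(90804, -1) = Rational(1, 90804)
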